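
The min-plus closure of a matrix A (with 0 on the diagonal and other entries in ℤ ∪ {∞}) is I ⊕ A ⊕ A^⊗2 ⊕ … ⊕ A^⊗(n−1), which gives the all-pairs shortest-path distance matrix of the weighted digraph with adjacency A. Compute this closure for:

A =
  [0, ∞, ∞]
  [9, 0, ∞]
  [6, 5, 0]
Closure =
  [0, ∞, ∞]
  [9, 0, ∞]
  [6, 5, 0]

This is the Floyd-Warshall all-pairs shortest-path computation. For each intermediate vertex k = 0, 1, …, 2, update dist[i][j] ← min(dist[i][j], dist[i][k] + dist[k][j]). The final matrix gives, for each (i, j), the minimum total weight of any directed path from i to j (possibly empty when i = j).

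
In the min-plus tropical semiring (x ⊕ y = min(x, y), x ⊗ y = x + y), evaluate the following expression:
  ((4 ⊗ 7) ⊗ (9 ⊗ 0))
((4 ⊗ 7) ⊗ (9 ⊗ 0)) = 20

Expand innermost to outermost. Recall ⊕ takes the minimum of its arguments and ⊗ takes their sum. Working out the expression ((4 ⊗ 7) ⊗ (9 ⊗ 0)) gives 20.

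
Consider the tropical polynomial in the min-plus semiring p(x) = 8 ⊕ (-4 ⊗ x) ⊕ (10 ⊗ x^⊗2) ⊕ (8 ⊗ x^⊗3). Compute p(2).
p(2) = -2

A tropical monomial a ⊗ x^⊗i evaluates to a + i · x. Evaluating each term at x = 2:
  Term 0 contributes 8 + 0 · 2 = 8
  Term 1 contributes -4 + 1 · 2 = -2
  Term 2 contributes 10 + 2 · 2 = 14
  Term 3 contributes 8 + 3 · 2 = 14
p(2) = ⊕ of these = min[8, -2, 14, 14] = -2.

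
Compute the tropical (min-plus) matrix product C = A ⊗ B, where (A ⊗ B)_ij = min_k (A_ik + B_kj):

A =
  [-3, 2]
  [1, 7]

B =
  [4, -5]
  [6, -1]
A ⊗ B =
  [1, -8]
  [5, -4]

Apply the min-plus product entry-by-entry:
  C[0][0] = min over k of (A[0][0] + B[0][0] = -3 + 4 = 1, A[0][1] + B[1][0] = 2 + 6 = 8) = 1 (attained at k = 0)
  C[0][1] = min over k of (A[0][0] + B[0][1] = -3 + -5 = -8, A[0][1] + B[1][1] = 2 + -1 = 1) = -8 (attained at k = 0)
  C[1][0] = min over k of (A[1][0] + B[0][0] = 1 + 4 = 5, A[1][1] + B[1][0] = 7 + 6 = 13) = 5 (attained at k = 0)
  C[1][1] = min over k of (A[1][0] + B[0][1] = 1 + -5 = -4, A[1][1] + B[1][1] = 7 + -1 = 6) = -4 (attained at k = 0)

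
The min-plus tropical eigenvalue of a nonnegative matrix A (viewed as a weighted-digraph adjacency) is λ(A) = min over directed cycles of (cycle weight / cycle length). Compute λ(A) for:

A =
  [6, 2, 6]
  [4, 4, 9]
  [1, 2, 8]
λ(A) = 3

Enumerate directed cycles and compute their means (weight / length). Sample:
  cycle 0 → 0: weight = 6, length = 1, mean = 6/1 ≈ 6.000
  cycle 1 → 1: weight = 4, length = 1, mean = 4/1 ≈ 4.000
  cycle 2 → 2: weight = 8, length = 1, mean = 8/1 ≈ 8.000
  cycle 0 → 1 → 0: weight = 6, length = 2, mean = 6/2 ≈ 3.000
  cycle 0 → 2 → 0: weight = 7, length = 2, mean = 7/2 ≈ 3.500
  cycle 1 → 0 → 1: weight = 6, length = 2, mean = 6/2 ≈ 3.000
Minimum mean = 3.000, attained e.g. along the cycle 0 → 1 → 0 with weight 6 and length 2. So λ(A) = 6/2 = 3.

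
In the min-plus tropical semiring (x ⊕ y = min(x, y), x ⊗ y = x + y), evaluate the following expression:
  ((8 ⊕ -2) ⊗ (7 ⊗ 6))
((8 ⊕ -2) ⊗ (7 ⊗ 6)) = 11

Expand innermost to outermost. Recall ⊕ takes the minimum of its arguments and ⊗ takes their sum. Working out the expression ((8 ⊕ -2) ⊗ (7 ⊗ 6)) gives 11.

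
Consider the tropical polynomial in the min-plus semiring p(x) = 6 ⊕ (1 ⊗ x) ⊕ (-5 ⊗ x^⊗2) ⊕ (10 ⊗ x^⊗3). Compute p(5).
p(5) = 5

A tropical monomial a ⊗ x^⊗i evaluates to a + i · x. Evaluating each term at x = 5:
  Term 0 contributes 6 + 0 · 5 = 6
  Term 1 contributes 1 + 1 · 5 = 6
  Term 2 contributes -5 + 2 · 5 = 5
  Term 3 contributes 10 + 3 · 5 = 25
p(5) = ⊕ of these = min[6, 6, 5, 25] = 5.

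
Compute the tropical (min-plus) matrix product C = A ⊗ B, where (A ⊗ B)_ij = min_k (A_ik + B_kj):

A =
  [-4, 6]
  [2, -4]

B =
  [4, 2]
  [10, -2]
A ⊗ B =
  [0, -2]
  [6, -6]

Apply the min-plus product entry-by-entry:
  C[0][0] = min over k of (A[0][0] + B[0][0] = -4 + 4 = 0, A[0][1] + B[1][0] = 6 + 10 = 16) = 0 (attained at k = 0)
  C[0][1] = min over k of (A[0][0] + B[0][1] = -4 + 2 = -2, A[0][1] + B[1][1] = 6 + -2 = 4) = -2 (attained at k = 0)
  C[1][0] = min over k of (A[1][0] + B[0][0] = 2 + 4 = 6, A[1][1] + B[1][0] = -4 + 10 = 6) = 6 (attained at k = 0)
  C[1][1] = min over k of (A[1][0] + B[0][1] = 2 + 2 = 4, A[1][1] + B[1][1] = -4 + -2 = -6) = -6 (attained at k = 1)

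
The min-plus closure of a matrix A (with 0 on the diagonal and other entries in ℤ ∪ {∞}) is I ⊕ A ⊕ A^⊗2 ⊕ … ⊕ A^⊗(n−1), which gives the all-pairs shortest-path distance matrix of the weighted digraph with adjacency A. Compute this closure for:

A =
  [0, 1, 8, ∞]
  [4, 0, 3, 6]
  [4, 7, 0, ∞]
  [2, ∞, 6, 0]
Closure =
  [0, 1, 4, 7]
  [4, 0, 3, 6]
  [4, 5, 0, 11]
  [2, 3, 6, 0]

This is the Floyd-Warshall all-pairs shortest-path computation. For each intermediate vertex k = 0, 1, …, 3, update dist[i][j] ← min(dist[i][j], dist[i][k] + dist[k][j]). The final matrix gives, for each (i, j), the minimum total weight of any directed path from i to j (possibly empty when i = j).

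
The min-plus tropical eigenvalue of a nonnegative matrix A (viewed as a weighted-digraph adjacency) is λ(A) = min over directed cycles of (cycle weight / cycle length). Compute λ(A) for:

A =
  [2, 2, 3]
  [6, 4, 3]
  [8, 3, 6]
λ(A) = 2

Enumerate directed cycles and compute their means (weight / length). Sample:
  cycle 0 → 0: weight = 2, length = 1, mean = 2/1 ≈ 2.000
  cycle 1 → 1: weight = 4, length = 1, mean = 4/1 ≈ 4.000
  cycle 2 → 2: weight = 6, length = 1, mean = 6/1 ≈ 6.000
  cycle 0 → 1 → 0: weight = 8, length = 2, mean = 8/2 ≈ 4.000
  cycle 0 → 2 → 0: weight = 11, length = 2, mean = 11/2 ≈ 5.500
  cycle 1 → 0 → 1: weight = 8, length = 2, mean = 8/2 ≈ 4.000
Minimum mean = 2.000, attained e.g. along the cycle 0 → 0 with weight 2 and length 1. So λ(A) = 2/1 = 2.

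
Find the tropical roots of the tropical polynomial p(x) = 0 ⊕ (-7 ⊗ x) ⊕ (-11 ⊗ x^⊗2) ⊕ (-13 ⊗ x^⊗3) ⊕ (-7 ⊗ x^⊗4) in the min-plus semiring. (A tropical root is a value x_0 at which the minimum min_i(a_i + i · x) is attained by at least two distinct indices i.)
Roots: {-6, 2, 4, 7}

Each tropical root is a break point of the lower envelope of the lines y = a_i + i · x (there are 5 lines, with slopes 0, 1, ..., 4). Only the lines that attain the minimum somewhere contribute to roots; other lines are dominated. Here the surviving (envelope) indices are i = 4, i = 3, i = 2, i = 1, i = 0.
Intersections between consecutive envelope lines give the roots: for adjacent envelope indices i < j the intersection is x = (a_i − a_j) / (j − i). Reading off the sorted break points: {-6, 2, 4, 7}.
Verification: at each break x_0, at least two indices attain the minimum of min_i(a_i + i · x_0).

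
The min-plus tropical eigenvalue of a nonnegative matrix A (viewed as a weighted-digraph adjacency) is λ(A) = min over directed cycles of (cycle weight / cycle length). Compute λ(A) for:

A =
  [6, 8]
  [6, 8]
λ(A) = 6

Enumerate directed cycles and compute their means (weight / length). Sample:
  cycle 0 → 0: weight = 6, length = 1, mean = 6/1 ≈ 6.000
  cycle 1 → 1: weight = 8, length = 1, mean = 8/1 ≈ 8.000
  cycle 0 → 1 → 0: weight = 14, length = 2, mean = 14/2 ≈ 7.000
  cycle 1 → 0 → 1: weight = 14, length = 2, mean = 14/2 ≈ 7.000
Minimum mean = 6.000, attained e.g. along the cycle 0 → 0 with weight 6 and length 1. So λ(A) = 6/1 = 6.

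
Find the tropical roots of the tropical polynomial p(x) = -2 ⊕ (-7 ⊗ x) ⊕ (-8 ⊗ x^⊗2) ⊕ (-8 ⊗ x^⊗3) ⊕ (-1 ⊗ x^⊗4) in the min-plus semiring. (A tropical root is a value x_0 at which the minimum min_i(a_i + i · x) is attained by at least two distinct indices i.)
Roots: {-7, 0, 1, 5}

Each tropical root is a break point of the lower envelope of the lines y = a_i + i · x (there are 5 lines, with slopes 0, 1, ..., 4). Only the lines that attain the minimum somewhere contribute to roots; other lines are dominated. Here the surviving (envelope) indices are i = 4, i = 3, i = 2, i = 1, i = 0.
Intersections between consecutive envelope lines give the roots: for adjacent envelope indices i < j the intersection is x = (a_i − a_j) / (j − i). Reading off the sorted break points: {-7, 0, 1, 5}.
Verification: at each break x_0, at least two indices attain the minimum of min_i(a_i + i · x_0).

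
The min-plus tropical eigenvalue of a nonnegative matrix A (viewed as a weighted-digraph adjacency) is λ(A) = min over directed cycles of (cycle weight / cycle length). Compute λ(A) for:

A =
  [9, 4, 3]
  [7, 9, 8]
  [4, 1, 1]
λ(A) = 1

Enumerate directed cycles and compute their means (weight / length). Sample:
  cycle 0 → 0: weight = 9, length = 1, mean = 9/1 ≈ 9.000
  cycle 1 → 1: weight = 9, length = 1, mean = 9/1 ≈ 9.000
  cycle 2 → 2: weight = 1, length = 1, mean = 1/1 ≈ 1.000
  cycle 0 → 1 → 0: weight = 11, length = 2, mean = 11/2 ≈ 5.500
  cycle 0 → 2 → 0: weight = 7, length = 2, mean = 7/2 ≈ 3.500
  cycle 1 → 0 → 1: weight = 11, length = 2, mean = 11/2 ≈ 5.500
Minimum mean = 1.000, attained e.g. along the cycle 2 → 2 with weight 1 and length 1. So λ(A) = 1/1 = 1.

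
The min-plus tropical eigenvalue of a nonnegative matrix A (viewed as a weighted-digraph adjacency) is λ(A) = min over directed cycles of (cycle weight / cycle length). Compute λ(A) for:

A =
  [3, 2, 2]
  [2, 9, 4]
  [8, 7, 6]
λ(A) = 2

Enumerate directed cycles and compute their means (weight / length). Sample:
  cycle 0 → 0: weight = 3, length = 1, mean = 3/1 ≈ 3.000
  cycle 1 → 1: weight = 9, length = 1, mean = 9/1 ≈ 9.000
  cycle 2 → 2: weight = 6, length = 1, mean = 6/1 ≈ 6.000
  cycle 0 → 1 → 0: weight = 4, length = 2, mean = 4/2 ≈ 2.000
  cycle 0 → 2 → 0: weight = 10, length = 2, mean = 10/2 ≈ 5.000
  cycle 1 → 0 → 1: weight = 4, length = 2, mean = 4/2 ≈ 2.000
Minimum mean = 2.000, attained e.g. along the cycle 0 → 1 → 0 with weight 4 and length 2. So λ(A) = 4/2 = 2.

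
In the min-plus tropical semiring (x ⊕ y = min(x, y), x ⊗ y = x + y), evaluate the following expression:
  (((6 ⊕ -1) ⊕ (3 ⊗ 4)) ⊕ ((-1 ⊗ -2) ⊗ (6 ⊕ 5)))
(((6 ⊕ -1) ⊕ (3 ⊗ 4)) ⊕ ((-1 ⊗ -2) ⊗ (6 ⊕ 5))) = -1

Expand innermost to outermost. Recall ⊕ takes the minimum of its arguments and ⊗ takes their sum. Working out the expression (((6 ⊕ -1) ⊕ (3 ⊗ 4)) ⊕ ((-1 ⊗ -2) ⊗ (6 ⊕ 5))) gives -1.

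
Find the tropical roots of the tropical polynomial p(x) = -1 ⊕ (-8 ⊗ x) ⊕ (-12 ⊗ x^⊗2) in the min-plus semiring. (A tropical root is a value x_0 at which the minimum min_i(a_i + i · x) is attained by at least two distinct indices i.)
Roots: {4, 7}

Each tropical root is a break point of the lower envelope of the lines y = a_i + i · x (there are 3 lines, with slopes 0, 1, ..., 2). Only the lines that attain the minimum somewhere contribute to roots; other lines are dominated. Here the surviving (envelope) indices are i = 2, i = 1, i = 0.
Intersections between consecutive envelope lines give the roots: for adjacent envelope indices i < j the intersection is x = (a_i − a_j) / (j − i). Reading off the sorted break points: {4, 7}.
Verification: at each break x_0, at least two indices attain the minimum of min_i(a_i + i · x_0).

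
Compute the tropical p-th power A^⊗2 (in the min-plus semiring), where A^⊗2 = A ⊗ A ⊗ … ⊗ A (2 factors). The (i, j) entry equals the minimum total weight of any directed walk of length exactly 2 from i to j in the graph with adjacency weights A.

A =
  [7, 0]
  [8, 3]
A^⊗2 =
  [8, 3]
  [11, 6]

Each entry (A^⊗2)_ij equals the minimum over all length-2 walks i = v_0 → v_1 → … → v_2 = j of Σ_t A[v_t][v_{t+1}]. For example, for (i, j) = (0, 1) we minimise over 2 possible intermediate vertex sequences; the minimum is 3, attained along the walk 0 → 1 → 1.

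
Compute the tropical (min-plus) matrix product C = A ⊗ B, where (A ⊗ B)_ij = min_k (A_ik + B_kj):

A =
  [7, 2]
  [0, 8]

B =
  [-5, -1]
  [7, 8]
A ⊗ B =
  [2, 6]
  [-5, -1]

Apply the min-plus product entry-by-entry:
  C[0][0] = min over k of (A[0][0] + B[0][0] = 7 + -5 = 2, A[0][1] + B[1][0] = 2 + 7 = 9) = 2 (attained at k = 0)
  C[0][1] = min over k of (A[0][0] + B[0][1] = 7 + -1 = 6, A[0][1] + B[1][1] = 2 + 8 = 10) = 6 (attained at k = 0)
  C[1][0] = min over k of (A[1][0] + B[0][0] = 0 + -5 = -5, A[1][1] + B[1][0] = 8 + 7 = 15) = -5 (attained at k = 0)
  C[1][1] = min over k of (A[1][0] + B[0][1] = 0 + -1 = -1, A[1][1] + B[1][1] = 8 + 8 = 16) = -1 (attained at k = 0)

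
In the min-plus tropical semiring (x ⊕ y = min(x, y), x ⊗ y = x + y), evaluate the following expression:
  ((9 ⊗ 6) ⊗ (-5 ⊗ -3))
((9 ⊗ 6) ⊗ (-5 ⊗ -3)) = 7

Expand innermost to outermost. Recall ⊕ takes the minimum of its arguments and ⊗ takes their sum. Working out the expression ((9 ⊗ 6) ⊗ (-5 ⊗ -3)) gives 7.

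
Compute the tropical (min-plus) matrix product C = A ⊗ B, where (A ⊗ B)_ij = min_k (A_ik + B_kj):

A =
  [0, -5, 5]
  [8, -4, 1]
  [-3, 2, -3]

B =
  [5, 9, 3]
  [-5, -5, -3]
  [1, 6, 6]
A ⊗ B =
  [-10, -10, -8]
  [-9, -9, -7]
  [-3, -3, -1]

Apply the min-plus product entry-by-entry:
  C[0][0] = min over k of (A[0][0] + B[0][0] = 0 + 5 = 5, A[0][1] + B[1][0] = -5 + -5 = -10, A[0][2] + B[2][0] = 5 + 1 = 6) = -10 (attained at k = 1)
  C[0][1] = min over k of (A[0][0] + B[0][1] = 0 + 9 = 9, A[0][1] + B[1][1] = -5 + -5 = -10, A[0][2] + B[2][1] = 5 + 6 = 11) = -10 (attained at k = 1)
  C[0][2] = min over k of (A[0][0] + B[0][2] = 0 + 3 = 3, A[0][1] + B[1][2] = -5 + -3 = -8, A[0][2] + B[2][2] = 5 + 6 = 11) = -8 (attained at k = 1)
  C[1][0] = min over k of (A[1][0] + B[0][0] = 8 + 5 = 13, A[1][1] + B[1][0] = -4 + -5 = -9, A[1][2] + B[2][0] = 1 + 1 = 2) = -9 (attained at k = 1)
  C[1][1] = min over k of (A[1][0] + B[0][1] = 8 + 9 = 17, A[1][1] + B[1][1] = -4 + -5 = -9, A[1][2] + B[2][1] = 1 + 6 = 7) = -9 (attained at k = 1)
  C[1][2] = min over k of (A[1][0] + B[0][2] = 8 + 3 = 11, A[1][1] + B[1][2] = -4 + -3 = -7, A[1][2] + B[2][2] = 1 + 6 = 7) = -7 (attained at k = 1)
  C[2][0] = min over k of (A[2][0] + B[0][0] = -3 + 5 = 2, A[2][1] + B[1][0] = 2 + -5 = -3, A[2][2] + B[2][0] = -3 + 1 = -2) = -3 (attained at k = 1)
  C[2][1] = min over k of (A[2][0] + B[0][1] = -3 + 9 = 6, A[2][1] + B[1][1] = 2 + -5 = -3, A[2][2] + B[2][1] = -3 + 6 = 3) = -3 (attained at k = 1)
  C[2][2] = min over k of (A[2][0] + B[0][2] = -3 + 3 = 0, A[2][1] + B[1][2] = 2 + -3 = -1, A[2][2] + B[2][2] = -3 + 6 = 3) = -1 (attained at k = 1)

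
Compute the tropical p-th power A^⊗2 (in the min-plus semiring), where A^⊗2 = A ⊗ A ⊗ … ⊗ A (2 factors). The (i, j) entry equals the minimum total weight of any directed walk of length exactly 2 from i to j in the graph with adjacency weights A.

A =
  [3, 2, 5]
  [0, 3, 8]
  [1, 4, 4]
A^⊗2 =
  [2, 5, 8]
  [3, 2, 5]
  [4, 3, 6]

Each entry (A^⊗2)_ij equals the minimum over all length-2 walks i = v_0 → v_1 → … → v_2 = j of Σ_t A[v_t][v_{t+1}]. For example, for (i, j) = (0, 2) we minimise over 3 possible intermediate vertex sequences; the minimum is 8, attained along the walk 0 → 0 → 2.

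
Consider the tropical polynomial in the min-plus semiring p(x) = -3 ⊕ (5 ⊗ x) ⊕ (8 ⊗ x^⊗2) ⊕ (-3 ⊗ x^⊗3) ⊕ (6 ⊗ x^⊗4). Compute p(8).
p(8) = -3

A tropical monomial a ⊗ x^⊗i evaluates to a + i · x. Evaluating each term at x = 8:
  Term 0 contributes -3 + 0 · 8 = -3
  Term 1 contributes 5 + 1 · 8 = 13
  Term 2 contributes 8 + 2 · 8 = 24
  Term 3 contributes -3 + 3 · 8 = 21
  Term 4 contributes 6 + 4 · 8 = 38
p(8) = ⊕ of these = min[-3, 13, 24, 21, 38] = -3.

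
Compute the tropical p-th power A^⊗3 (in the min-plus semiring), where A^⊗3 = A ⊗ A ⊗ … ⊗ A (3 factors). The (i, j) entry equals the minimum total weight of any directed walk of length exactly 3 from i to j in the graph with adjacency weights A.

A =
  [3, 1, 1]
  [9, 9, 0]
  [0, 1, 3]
A^⊗3 =
  [1, 2, 2]
  [3, 1, 1]
  [1, 2, 1]

Each entry (A^⊗3)_ij equals the minimum over all length-3 walks i = v_0 → v_1 → … → v_3 = j of Σ_t A[v_t][v_{t+1}]. For example, for (i, j) = (0, 2) we minimise over 9 possible intermediate vertex sequences; the minimum is 2, attained along the walk 0 → 2 → 0 → 2.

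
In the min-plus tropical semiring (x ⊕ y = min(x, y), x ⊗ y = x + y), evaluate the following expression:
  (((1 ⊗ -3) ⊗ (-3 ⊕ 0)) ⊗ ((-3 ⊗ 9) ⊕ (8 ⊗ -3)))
(((1 ⊗ -3) ⊗ (-3 ⊕ 0)) ⊗ ((-3 ⊗ 9) ⊕ (8 ⊗ -3))) = 0

Expand innermost to outermost. Recall ⊕ takes the minimum of its arguments and ⊗ takes their sum. Working out the expression (((1 ⊗ -3) ⊗ (-3 ⊕ 0)) ⊗ ((-3 ⊗ 9) ⊕ (8 ⊗ -3))) gives 0.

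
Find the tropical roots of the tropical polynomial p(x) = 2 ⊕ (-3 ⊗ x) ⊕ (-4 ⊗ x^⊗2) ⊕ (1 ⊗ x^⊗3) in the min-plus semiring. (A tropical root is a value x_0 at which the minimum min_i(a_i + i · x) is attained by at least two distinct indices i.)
Roots: {-5, 1, 5}

Each tropical root is a break point of the lower envelope of the lines y = a_i + i · x (there are 4 lines, with slopes 0, 1, ..., 3). Only the lines that attain the minimum somewhere contribute to roots; other lines are dominated. Here the surviving (envelope) indices are i = 3, i = 2, i = 1, i = 0.
Intersections between consecutive envelope lines give the roots: for adjacent envelope indices i < j the intersection is x = (a_i − a_j) / (j − i). Reading off the sorted break points: {-5, 1, 5}.
Verification: at each break x_0, at least two indices attain the minimum of min_i(a_i + i · x_0).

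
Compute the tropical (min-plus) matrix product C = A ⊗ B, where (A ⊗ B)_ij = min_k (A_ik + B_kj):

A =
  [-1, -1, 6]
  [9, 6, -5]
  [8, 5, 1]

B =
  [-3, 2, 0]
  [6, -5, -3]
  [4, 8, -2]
A ⊗ B =
  [-4, -6, -4]
  [-1, 1, -7]
  [5, 0, -1]

Apply the min-plus product entry-by-entry:
  C[0][0] = min over k of (A[0][0] + B[0][0] = -1 + -3 = -4, A[0][1] + B[1][0] = -1 + 6 = 5, A[0][2] + B[2][0] = 6 + 4 = 10) = -4 (attained at k = 0)
  C[0][1] = min over k of (A[0][0] + B[0][1] = -1 + 2 = 1, A[0][1] + B[1][1] = -1 + -5 = -6, A[0][2] + B[2][1] = 6 + 8 = 14) = -6 (attained at k = 1)
  C[0][2] = min over k of (A[0][0] + B[0][2] = -1 + 0 = -1, A[0][1] + B[1][2] = -1 + -3 = -4, A[0][2] + B[2][2] = 6 + -2 = 4) = -4 (attained at k = 1)
  C[1][0] = min over k of (A[1][0] + B[0][0] = 9 + -3 = 6, A[1][1] + B[1][0] = 6 + 6 = 12, A[1][2] + B[2][0] = -5 + 4 = -1) = -1 (attained at k = 2)
  C[1][1] = min over k of (A[1][0] + B[0][1] = 9 + 2 = 11, A[1][1] + B[1][1] = 6 + -5 = 1, A[1][2] + B[2][1] = -5 + 8 = 3) = 1 (attained at k = 1)
  C[1][2] = min over k of (A[1][0] + B[0][2] = 9 + 0 = 9, A[1][1] + B[1][2] = 6 + -3 = 3, A[1][2] + B[2][2] = -5 + -2 = -7) = -7 (attained at k = 2)
  C[2][0] = min over k of (A[2][0] + B[0][0] = 8 + -3 = 5, A[2][1] + B[1][0] = 5 + 6 = 11, A[2][2] + B[2][0] = 1 + 4 = 5) = 5 (attained at k = 0)
  C[2][1] = min over k of (A[2][0] + B[0][1] = 8 + 2 = 10, A[2][1] + B[1][1] = 5 + -5 = 0, A[2][2] + B[2][1] = 1 + 8 = 9) = 0 (attained at k = 1)
  C[2][2] = min over k of (A[2][0] + B[0][2] = 8 + 0 = 8, A[2][1] + B[1][2] = 5 + -3 = 2, A[2][2] + B[2][2] = 1 + -2 = -1) = -1 (attained at k = 2)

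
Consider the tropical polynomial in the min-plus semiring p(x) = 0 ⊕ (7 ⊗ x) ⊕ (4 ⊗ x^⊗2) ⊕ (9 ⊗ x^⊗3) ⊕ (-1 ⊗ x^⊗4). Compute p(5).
p(5) = 0

A tropical monomial a ⊗ x^⊗i evaluates to a + i · x. Evaluating each term at x = 5:
  Term 0 contributes 0 + 0 · 5 = 0
  Term 1 contributes 7 + 1 · 5 = 12
  Term 2 contributes 4 + 2 · 5 = 14
  Term 3 contributes 9 + 3 · 5 = 24
  Term 4 contributes -1 + 4 · 5 = 19
p(5) = ⊕ of these = min[0, 12, 14, 24, 19] = 0.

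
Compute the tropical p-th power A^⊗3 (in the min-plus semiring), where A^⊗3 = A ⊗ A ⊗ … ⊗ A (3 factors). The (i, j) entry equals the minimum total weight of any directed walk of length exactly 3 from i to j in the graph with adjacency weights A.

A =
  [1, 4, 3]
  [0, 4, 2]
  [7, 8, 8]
A^⊗3 =
  [3, 6, 5]
  [2, 5, 4]
  [9, 12, 11]

Each entry (A^⊗3)_ij equals the minimum over all length-3 walks i = v_0 → v_1 → … → v_3 = j of Σ_t A[v_t][v_{t+1}]. For example, for (i, j) = (0, 2) we minimise over 9 possible intermediate vertex sequences; the minimum is 5, attained along the walk 0 → 0 → 0 → 2.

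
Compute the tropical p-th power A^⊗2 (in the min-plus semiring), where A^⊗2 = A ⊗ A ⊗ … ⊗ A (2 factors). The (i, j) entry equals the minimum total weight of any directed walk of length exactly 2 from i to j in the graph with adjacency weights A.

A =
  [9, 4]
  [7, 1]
A^⊗2 =
  [11, 5]
  [8, 2]

Each entry (A^⊗2)_ij equals the minimum over all length-2 walks i = v_0 → v_1 → … → v_2 = j of Σ_t A[v_t][v_{t+1}]. For example, for (i, j) = (0, 1) we minimise over 2 possible intermediate vertex sequences; the minimum is 5, attained along the walk 0 → 1 → 1.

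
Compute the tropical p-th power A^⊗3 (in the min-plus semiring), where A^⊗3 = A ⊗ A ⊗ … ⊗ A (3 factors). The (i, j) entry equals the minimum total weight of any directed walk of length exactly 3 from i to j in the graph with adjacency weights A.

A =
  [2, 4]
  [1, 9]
A^⊗3 =
  [6, 8]
  [5, 7]

Each entry (A^⊗3)_ij equals the minimum over all length-3 walks i = v_0 → v_1 → … → v_3 = j of Σ_t A[v_t][v_{t+1}]. For example, for (i, j) = (0, 1) we minimise over 4 possible intermediate vertex sequences; the minimum is 8, attained along the walk 0 → 0 → 0 → 1.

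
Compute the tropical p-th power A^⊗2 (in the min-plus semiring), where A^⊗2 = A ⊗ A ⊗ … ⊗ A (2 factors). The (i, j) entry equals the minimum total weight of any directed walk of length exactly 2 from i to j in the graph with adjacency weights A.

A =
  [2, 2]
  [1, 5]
A^⊗2 =
  [3, 4]
  [3, 3]

Each entry (A^⊗2)_ij equals the minimum over all length-2 walks i = v_0 → v_1 → … → v_2 = j of Σ_t A[v_t][v_{t+1}]. For example, for (i, j) = (0, 1) we minimise over 2 possible intermediate vertex sequences; the minimum is 4, attained along the walk 0 → 0 → 1.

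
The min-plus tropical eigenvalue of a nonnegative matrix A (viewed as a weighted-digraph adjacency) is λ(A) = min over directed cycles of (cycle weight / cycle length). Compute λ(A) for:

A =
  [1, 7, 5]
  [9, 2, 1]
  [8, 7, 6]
λ(A) = 1

Enumerate directed cycles and compute their means (weight / length). Sample:
  cycle 0 → 0: weight = 1, length = 1, mean = 1/1 ≈ 1.000
  cycle 1 → 1: weight = 2, length = 1, mean = 2/1 ≈ 2.000
  cycle 2 → 2: weight = 6, length = 1, mean = 6/1 ≈ 6.000
  cycle 0 → 1 → 0: weight = 16, length = 2, mean = 16/2 ≈ 8.000
  cycle 0 → 2 → 0: weight = 13, length = 2, mean = 13/2 ≈ 6.500
  cycle 1 → 0 → 1: weight = 16, length = 2, mean = 16/2 ≈ 8.000
Minimum mean = 1.000, attained e.g. along the cycle 0 → 0 with weight 1 and length 1. So λ(A) = 1/1 = 1.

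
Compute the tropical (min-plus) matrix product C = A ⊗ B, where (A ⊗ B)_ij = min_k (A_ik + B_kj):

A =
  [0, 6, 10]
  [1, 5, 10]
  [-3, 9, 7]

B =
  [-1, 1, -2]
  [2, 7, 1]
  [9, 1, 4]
A ⊗ B =
  [-1, 1, -2]
  [0, 2, -1]
  [-4, -2, -5]

Apply the min-plus product entry-by-entry:
  C[0][0] = min over k of (A[0][0] + B[0][0] = 0 + -1 = -1, A[0][1] + B[1][0] = 6 + 2 = 8, A[0][2] + B[2][0] = 10 + 9 = 19) = -1 (attained at k = 0)
  C[0][1] = min over k of (A[0][0] + B[0][1] = 0 + 1 = 1, A[0][1] + B[1][1] = 6 + 7 = 13, A[0][2] + B[2][1] = 10 + 1 = 11) = 1 (attained at k = 0)
  C[0][2] = min over k of (A[0][0] + B[0][2] = 0 + -2 = -2, A[0][1] + B[1][2] = 6 + 1 = 7, A[0][2] + B[2][2] = 10 + 4 = 14) = -2 (attained at k = 0)
  C[1][0] = min over k of (A[1][0] + B[0][0] = 1 + -1 = 0, A[1][1] + B[1][0] = 5 + 2 = 7, A[1][2] + B[2][0] = 10 + 9 = 19) = 0 (attained at k = 0)
  C[1][1] = min over k of (A[1][0] + B[0][1] = 1 + 1 = 2, A[1][1] + B[1][1] = 5 + 7 = 12, A[1][2] + B[2][1] = 10 + 1 = 11) = 2 (attained at k = 0)
  C[1][2] = min over k of (A[1][0] + B[0][2] = 1 + -2 = -1, A[1][1] + B[1][2] = 5 + 1 = 6, A[1][2] + B[2][2] = 10 + 4 = 14) = -1 (attained at k = 0)
  C[2][0] = min over k of (A[2][0] + B[0][0] = -3 + -1 = -4, A[2][1] + B[1][0] = 9 + 2 = 11, A[2][2] + B[2][0] = 7 + 9 = 16) = -4 (attained at k = 0)
  C[2][1] = min over k of (A[2][0] + B[0][1] = -3 + 1 = -2, A[2][1] + B[1][1] = 9 + 7 = 16, A[2][2] + B[2][1] = 7 + 1 = 8) = -2 (attained at k = 0)
  C[2][2] = min over k of (A[2][0] + B[0][2] = -3 + -2 = -5, A[2][1] + B[1][2] = 9 + 1 = 10, A[2][2] + B[2][2] = 7 + 4 = 11) = -5 (attained at k = 0)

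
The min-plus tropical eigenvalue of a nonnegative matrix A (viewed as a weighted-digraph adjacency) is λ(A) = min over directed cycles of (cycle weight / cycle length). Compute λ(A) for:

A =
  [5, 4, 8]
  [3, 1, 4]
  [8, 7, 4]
λ(A) = 1

Enumerate directed cycles and compute their means (weight / length). Sample:
  cycle 0 → 0: weight = 5, length = 1, mean = 5/1 ≈ 5.000
  cycle 1 → 1: weight = 1, length = 1, mean = 1/1 ≈ 1.000
  cycle 2 → 2: weight = 4, length = 1, mean = 4/1 ≈ 4.000
  cycle 0 → 1 → 0: weight = 7, length = 2, mean = 7/2 ≈ 3.500
  cycle 0 → 2 → 0: weight = 16, length = 2, mean = 16/2 ≈ 8.000
  cycle 1 → 0 → 1: weight = 7, length = 2, mean = 7/2 ≈ 3.500
Minimum mean = 1.000, attained e.g. along the cycle 1 → 1 with weight 1 and length 1. So λ(A) = 1/1 = 1.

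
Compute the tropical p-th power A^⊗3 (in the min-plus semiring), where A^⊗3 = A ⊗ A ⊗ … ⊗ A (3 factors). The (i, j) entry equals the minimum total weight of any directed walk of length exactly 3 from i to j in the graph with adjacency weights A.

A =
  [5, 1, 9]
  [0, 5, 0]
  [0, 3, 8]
A^⊗3 =
  [1, 2, 6]
  [1, 1, 1]
  [1, 4, 1]

Each entry (A^⊗3)_ij equals the minimum over all length-3 walks i = v_0 → v_1 → … → v_3 = j of Σ_t A[v_t][v_{t+1}]. For example, for (i, j) = (0, 2) we minimise over 9 possible intermediate vertex sequences; the minimum is 6, attained along the walk 0 → 0 → 1 → 2.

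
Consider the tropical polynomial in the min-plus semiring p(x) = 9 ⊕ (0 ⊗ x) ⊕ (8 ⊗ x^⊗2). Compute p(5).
p(5) = 5

A tropical monomial a ⊗ x^⊗i evaluates to a + i · x. Evaluating each term at x = 5:
  Term 0 contributes 9 + 0 · 5 = 9
  Term 1 contributes 0 + 1 · 5 = 5
  Term 2 contributes 8 + 2 · 5 = 18
p(5) = ⊕ of these = min[9, 5, 18] = 5.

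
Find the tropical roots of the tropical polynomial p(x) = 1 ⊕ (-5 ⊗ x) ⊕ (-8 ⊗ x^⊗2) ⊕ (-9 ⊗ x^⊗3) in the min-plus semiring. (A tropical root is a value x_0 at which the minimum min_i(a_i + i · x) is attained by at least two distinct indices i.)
Roots: {1, 3, 6}

Each tropical root is a break point of the lower envelope of the lines y = a_i + i · x (there are 4 lines, with slopes 0, 1, ..., 3). Only the lines that attain the minimum somewhere contribute to roots; other lines are dominated. Here the surviving (envelope) indices are i = 3, i = 2, i = 1, i = 0.
Intersections between consecutive envelope lines give the roots: for adjacent envelope indices i < j the intersection is x = (a_i − a_j) / (j − i). Reading off the sorted break points: {1, 3, 6}.
Verification: at each break x_0, at least two indices attain the minimum of min_i(a_i + i · x_0).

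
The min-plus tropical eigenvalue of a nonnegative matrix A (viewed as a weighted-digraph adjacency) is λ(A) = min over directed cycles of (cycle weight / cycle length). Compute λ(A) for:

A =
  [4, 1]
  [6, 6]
λ(A) = 7/2

Enumerate directed cycles and compute their means (weight / length). Sample:
  cycle 0 → 0: weight = 4, length = 1, mean = 4/1 ≈ 4.000
  cycle 1 → 1: weight = 6, length = 1, mean = 6/1 ≈ 6.000
  cycle 0 → 1 → 0: weight = 7, length = 2, mean = 7/2 ≈ 3.500
  cycle 1 → 0 → 1: weight = 7, length = 2, mean = 7/2 ≈ 3.500
Minimum mean = 3.500, attained e.g. along the cycle 0 → 1 → 0 with weight 7 and length 2. So λ(A) = 7/2 = 7/2.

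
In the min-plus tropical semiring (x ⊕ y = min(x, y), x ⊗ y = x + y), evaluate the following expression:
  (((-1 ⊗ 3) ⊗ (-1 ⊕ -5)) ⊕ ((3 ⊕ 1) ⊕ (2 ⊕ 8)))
(((-1 ⊗ 3) ⊗ (-1 ⊕ -5)) ⊕ ((3 ⊕ 1) ⊕ (2 ⊕ 8))) = -3

Expand innermost to outermost. Recall ⊕ takes the minimum of its arguments and ⊗ takes their sum. Working out the expression (((-1 ⊗ 3) ⊗ (-1 ⊕ -5)) ⊕ ((3 ⊕ 1) ⊕ (2 ⊕ 8))) gives -3.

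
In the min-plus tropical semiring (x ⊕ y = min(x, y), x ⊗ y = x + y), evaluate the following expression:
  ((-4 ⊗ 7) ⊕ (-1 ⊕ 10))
((-4 ⊗ 7) ⊕ (-1 ⊕ 10)) = -1

Expand innermost to outermost. Recall ⊕ takes the minimum of its arguments and ⊗ takes their sum. Working out the expression ((-4 ⊗ 7) ⊕ (-1 ⊕ 10)) gives -1.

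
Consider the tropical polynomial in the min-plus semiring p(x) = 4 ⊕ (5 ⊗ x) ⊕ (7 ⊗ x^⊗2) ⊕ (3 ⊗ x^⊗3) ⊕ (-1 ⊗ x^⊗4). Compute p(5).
p(5) = 4

A tropical monomial a ⊗ x^⊗i evaluates to a + i · x. Evaluating each term at x = 5:
  Term 0 contributes 4 + 0 · 5 = 4
  Term 1 contributes 5 + 1 · 5 = 10
  Term 2 contributes 7 + 2 · 5 = 17
  Term 3 contributes 3 + 3 · 5 = 18
  Term 4 contributes -1 + 4 · 5 = 19
p(5) = ⊕ of these = min[4, 10, 17, 18, 19] = 4.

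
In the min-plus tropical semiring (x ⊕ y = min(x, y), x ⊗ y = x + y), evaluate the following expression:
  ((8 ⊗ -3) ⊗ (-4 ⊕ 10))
((8 ⊗ -3) ⊗ (-4 ⊕ 10)) = 1

Expand innermost to outermost. Recall ⊕ takes the minimum of its arguments and ⊗ takes their sum. Working out the expression ((8 ⊗ -3) ⊗ (-4 ⊕ 10)) gives 1.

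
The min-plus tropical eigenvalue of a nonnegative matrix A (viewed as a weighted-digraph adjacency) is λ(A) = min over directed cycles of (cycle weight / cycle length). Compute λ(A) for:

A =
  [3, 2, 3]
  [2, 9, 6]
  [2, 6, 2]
λ(A) = 2

Enumerate directed cycles and compute their means (weight / length). Sample:
  cycle 0 → 0: weight = 3, length = 1, mean = 3/1 ≈ 3.000
  cycle 1 → 1: weight = 9, length = 1, mean = 9/1 ≈ 9.000
  cycle 2 → 2: weight = 2, length = 1, mean = 2/1 ≈ 2.000
  cycle 0 → 1 → 0: weight = 4, length = 2, mean = 4/2 ≈ 2.000
  cycle 0 → 2 → 0: weight = 5, length = 2, mean = 5/2 ≈ 2.500
  cycle 1 → 0 → 1: weight = 4, length = 2, mean = 4/2 ≈ 2.000
Minimum mean = 2.000, attained e.g. along the cycle 2 → 2 with weight 2 and length 1. So λ(A) = 2/1 = 2.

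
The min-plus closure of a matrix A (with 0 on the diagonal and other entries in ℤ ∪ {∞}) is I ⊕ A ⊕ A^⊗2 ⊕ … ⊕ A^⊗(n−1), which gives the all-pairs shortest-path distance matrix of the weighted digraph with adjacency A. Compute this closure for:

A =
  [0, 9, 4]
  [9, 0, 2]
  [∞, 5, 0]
Closure =
  [0, 9, 4]
  [9, 0, 2]
  [14, 5, 0]

This is the Floyd-Warshall all-pairs shortest-path computation. For each intermediate vertex k = 0, 1, …, 2, update dist[i][j] ← min(dist[i][j], dist[i][k] + dist[k][j]). The final matrix gives, for each (i, j), the minimum total weight of any directed path from i to j (possibly empty when i = j).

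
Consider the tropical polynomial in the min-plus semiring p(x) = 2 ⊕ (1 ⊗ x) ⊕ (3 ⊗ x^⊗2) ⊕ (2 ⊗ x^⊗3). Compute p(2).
p(2) = 2

A tropical monomial a ⊗ x^⊗i evaluates to a + i · x. Evaluating each term at x = 2:
  Term 0 contributes 2 + 0 · 2 = 2
  Term 1 contributes 1 + 1 · 2 = 3
  Term 2 contributes 3 + 2 · 2 = 7
  Term 3 contributes 2 + 3 · 2 = 8
p(2) = ⊕ of these = min[2, 3, 7, 8] = 2.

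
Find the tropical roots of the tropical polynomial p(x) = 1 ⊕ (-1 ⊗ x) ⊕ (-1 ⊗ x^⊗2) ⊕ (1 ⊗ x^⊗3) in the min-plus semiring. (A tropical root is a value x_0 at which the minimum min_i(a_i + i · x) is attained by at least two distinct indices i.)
Roots: {-2, 0, 2}

Each tropical root is a break point of the lower envelope of the lines y = a_i + i · x (there are 4 lines, with slopes 0, 1, ..., 3). Only the lines that attain the minimum somewhere contribute to roots; other lines are dominated. Here the surviving (envelope) indices are i = 3, i = 2, i = 1, i = 0.
Intersections between consecutive envelope lines give the roots: for adjacent envelope indices i < j the intersection is x = (a_i − a_j) / (j − i). Reading off the sorted break points: {-2, 0, 2}.
Verification: at each break x_0, at least two indices attain the minimum of min_i(a_i + i · x_0).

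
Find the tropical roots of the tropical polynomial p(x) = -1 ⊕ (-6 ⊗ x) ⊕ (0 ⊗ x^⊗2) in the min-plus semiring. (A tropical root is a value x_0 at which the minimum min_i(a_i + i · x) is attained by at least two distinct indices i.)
Roots: {-6, 5}

Each tropical root is a break point of the lower envelope of the lines y = a_i + i · x (there are 3 lines, with slopes 0, 1, ..., 2). Only the lines that attain the minimum somewhere contribute to roots; other lines are dominated. Here the surviving (envelope) indices are i = 2, i = 1, i = 0.
Intersections between consecutive envelope lines give the roots: for adjacent envelope indices i < j the intersection is x = (a_i − a_j) / (j − i). Reading off the sorted break points: {-6, 5}.
Verification: at each break x_0, at least two indices attain the minimum of min_i(a_i + i · x_0).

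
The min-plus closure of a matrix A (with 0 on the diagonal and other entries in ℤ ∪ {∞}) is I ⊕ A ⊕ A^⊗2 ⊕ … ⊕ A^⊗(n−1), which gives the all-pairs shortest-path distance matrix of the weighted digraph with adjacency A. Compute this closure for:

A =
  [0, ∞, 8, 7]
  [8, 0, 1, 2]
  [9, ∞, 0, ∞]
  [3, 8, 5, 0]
Closure =
  [0, 15, 8, 7]
  [5, 0, 1, 2]
  [9, 24, 0, 16]
  [3, 8, 5, 0]

This is the Floyd-Warshall all-pairs shortest-path computation. For each intermediate vertex k = 0, 1, …, 3, update dist[i][j] ← min(dist[i][j], dist[i][k] + dist[k][j]). The final matrix gives, for each (i, j), the minimum total weight of any directed path from i to j (possibly empty when i = j).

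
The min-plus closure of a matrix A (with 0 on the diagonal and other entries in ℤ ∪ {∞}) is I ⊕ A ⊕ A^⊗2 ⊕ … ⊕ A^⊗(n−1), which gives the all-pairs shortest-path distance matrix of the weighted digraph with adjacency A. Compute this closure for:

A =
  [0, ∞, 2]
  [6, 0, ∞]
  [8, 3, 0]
Closure =
  [0, 5, 2]
  [6, 0, 8]
  [8, 3, 0]

This is the Floyd-Warshall all-pairs shortest-path computation. For each intermediate vertex k = 0, 1, …, 2, update dist[i][j] ← min(dist[i][j], dist[i][k] + dist[k][j]). The final matrix gives, for each (i, j), the minimum total weight of any directed path from i to j (possibly empty when i = j).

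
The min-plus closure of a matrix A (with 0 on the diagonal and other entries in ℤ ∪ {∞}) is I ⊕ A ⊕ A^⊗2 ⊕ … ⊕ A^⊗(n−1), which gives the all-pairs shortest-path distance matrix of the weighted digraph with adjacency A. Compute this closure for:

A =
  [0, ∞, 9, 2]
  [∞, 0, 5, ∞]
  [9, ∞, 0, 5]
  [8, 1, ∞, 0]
Closure =
  [0, 3, 8, 2]
  [14, 0, 5, 10]
  [9, 6, 0, 5]
  [8, 1, 6, 0]

This is the Floyd-Warshall all-pairs shortest-path computation. For each intermediate vertex k = 0, 1, …, 3, update dist[i][j] ← min(dist[i][j], dist[i][k] + dist[k][j]). The final matrix gives, for each (i, j), the minimum total weight of any directed path from i to j (possibly empty when i = j).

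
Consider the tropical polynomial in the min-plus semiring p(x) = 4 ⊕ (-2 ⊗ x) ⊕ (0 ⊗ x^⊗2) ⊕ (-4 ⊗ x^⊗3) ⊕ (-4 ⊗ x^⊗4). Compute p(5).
p(5) = 3

A tropical monomial a ⊗ x^⊗i evaluates to a + i · x. Evaluating each term at x = 5:
  Term 0 contributes 4 + 0 · 5 = 4
  Term 1 contributes -2 + 1 · 5 = 3
  Term 2 contributes 0 + 2 · 5 = 10
  Term 3 contributes -4 + 3 · 5 = 11
  Term 4 contributes -4 + 4 · 5 = 16
p(5) = ⊕ of these = min[4, 3, 10, 11, 16] = 3.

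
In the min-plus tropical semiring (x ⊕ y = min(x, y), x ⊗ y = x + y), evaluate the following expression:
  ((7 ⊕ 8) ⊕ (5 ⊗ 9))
((7 ⊕ 8) ⊕ (5 ⊗ 9)) = 7

Expand innermost to outermost. Recall ⊕ takes the minimum of its arguments and ⊗ takes their sum. Working out the expression ((7 ⊕ 8) ⊕ (5 ⊗ 9)) gives 7.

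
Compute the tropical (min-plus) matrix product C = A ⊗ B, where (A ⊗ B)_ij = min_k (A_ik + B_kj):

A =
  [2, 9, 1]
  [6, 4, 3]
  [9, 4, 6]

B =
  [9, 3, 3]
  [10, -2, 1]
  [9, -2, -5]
A ⊗ B =
  [10, -1, -4]
  [12, 1, -2]
  [14, 2, 1]

Apply the min-plus product entry-by-entry:
  C[0][0] = min over k of (A[0][0] + B[0][0] = 2 + 9 = 11, A[0][1] + B[1][0] = 9 + 10 = 19, A[0][2] + B[2][0] = 1 + 9 = 10) = 10 (attained at k = 2)
  C[0][1] = min over k of (A[0][0] + B[0][1] = 2 + 3 = 5, A[0][1] + B[1][1] = 9 + -2 = 7, A[0][2] + B[2][1] = 1 + -2 = -1) = -1 (attained at k = 2)
  C[0][2] = min over k of (A[0][0] + B[0][2] = 2 + 3 = 5, A[0][1] + B[1][2] = 9 + 1 = 10, A[0][2] + B[2][2] = 1 + -5 = -4) = -4 (attained at k = 2)
  C[1][0] = min over k of (A[1][0] + B[0][0] = 6 + 9 = 15, A[1][1] + B[1][0] = 4 + 10 = 14, A[1][2] + B[2][0] = 3 + 9 = 12) = 12 (attained at k = 2)
  C[1][1] = min over k of (A[1][0] + B[0][1] = 6 + 3 = 9, A[1][1] + B[1][1] = 4 + -2 = 2, A[1][2] + B[2][1] = 3 + -2 = 1) = 1 (attained at k = 2)
  C[1][2] = min over k of (A[1][0] + B[0][2] = 6 + 3 = 9, A[1][1] + B[1][2] = 4 + 1 = 5, A[1][2] + B[2][2] = 3 + -5 = -2) = -2 (attained at k = 2)
  C[2][0] = min over k of (A[2][0] + B[0][0] = 9 + 9 = 18, A[2][1] + B[1][0] = 4 + 10 = 14, A[2][2] + B[2][0] = 6 + 9 = 15) = 14 (attained at k = 1)
  C[2][1] = min over k of (A[2][0] + B[0][1] = 9 + 3 = 12, A[2][1] + B[1][1] = 4 + -2 = 2, A[2][2] + B[2][1] = 6 + -2 = 4) = 2 (attained at k = 1)
  C[2][2] = min over k of (A[2][0] + B[0][2] = 9 + 3 = 12, A[2][1] + B[1][2] = 4 + 1 = 5, A[2][2] + B[2][2] = 6 + -5 = 1) = 1 (attained at k = 2)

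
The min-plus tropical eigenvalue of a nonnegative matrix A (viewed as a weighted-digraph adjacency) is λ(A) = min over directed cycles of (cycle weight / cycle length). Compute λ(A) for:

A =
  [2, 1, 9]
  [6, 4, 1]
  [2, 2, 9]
λ(A) = 4/3

Enumerate directed cycles and compute their means (weight / length). Sample:
  cycle 0 → 0: weight = 2, length = 1, mean = 2/1 ≈ 2.000
  cycle 1 → 1: weight = 4, length = 1, mean = 4/1 ≈ 4.000
  cycle 2 → 2: weight = 9, length = 1, mean = 9/1 ≈ 9.000
  cycle 0 → 1 → 0: weight = 7, length = 2, mean = 7/2 ≈ 3.500
  cycle 0 → 2 → 0: weight = 11, length = 2, mean = 11/2 ≈ 5.500
  cycle 1 → 0 → 1: weight = 7, length = 2, mean = 7/2 ≈ 3.500
Minimum mean = 1.333, attained e.g. along the cycle 0 → 1 → 2 → 0 with weight 4 and length 3. So λ(A) = 4/3 = 4/3.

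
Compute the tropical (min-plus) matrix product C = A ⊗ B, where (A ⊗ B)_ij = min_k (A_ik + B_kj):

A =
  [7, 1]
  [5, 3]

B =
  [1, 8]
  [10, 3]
A ⊗ B =
  [8, 4]
  [6, 6]

Apply the min-plus product entry-by-entry:
  C[0][0] = min over k of (A[0][0] + B[0][0] = 7 + 1 = 8, A[0][1] + B[1][0] = 1 + 10 = 11) = 8 (attained at k = 0)
  C[0][1] = min over k of (A[0][0] + B[0][1] = 7 + 8 = 15, A[0][1] + B[1][1] = 1 + 3 = 4) = 4 (attained at k = 1)
  C[1][0] = min over k of (A[1][0] + B[0][0] = 5 + 1 = 6, A[1][1] + B[1][0] = 3 + 10 = 13) = 6 (attained at k = 0)
  C[1][1] = min over k of (A[1][0] + B[0][1] = 5 + 8 = 13, A[1][1] + B[1][1] = 3 + 3 = 6) = 6 (attained at k = 1)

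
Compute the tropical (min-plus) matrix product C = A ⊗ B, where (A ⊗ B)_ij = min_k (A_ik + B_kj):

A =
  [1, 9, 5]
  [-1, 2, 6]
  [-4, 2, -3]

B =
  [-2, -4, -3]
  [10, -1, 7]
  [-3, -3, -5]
A ⊗ B =
  [-1, -3, -2]
  [-3, -5, -4]
  [-6, -8, -8]

Apply the min-plus product entry-by-entry:
  C[0][0] = min over k of (A[0][0] + B[0][0] = 1 + -2 = -1, A[0][1] + B[1][0] = 9 + 10 = 19, A[0][2] + B[2][0] = 5 + -3 = 2) = -1 (attained at k = 0)
  C[0][1] = min over k of (A[0][0] + B[0][1] = 1 + -4 = -3, A[0][1] + B[1][1] = 9 + -1 = 8, A[0][2] + B[2][1] = 5 + -3 = 2) = -3 (attained at k = 0)
  C[0][2] = min over k of (A[0][0] + B[0][2] = 1 + -3 = -2, A[0][1] + B[1][2] = 9 + 7 = 16, A[0][2] + B[2][2] = 5 + -5 = 0) = -2 (attained at k = 0)
  C[1][0] = min over k of (A[1][0] + B[0][0] = -1 + -2 = -3, A[1][1] + B[1][0] = 2 + 10 = 12, A[1][2] + B[2][0] = 6 + -3 = 3) = -3 (attained at k = 0)
  C[1][1] = min over k of (A[1][0] + B[0][1] = -1 + -4 = -5, A[1][1] + B[1][1] = 2 + -1 = 1, A[1][2] + B[2][1] = 6 + -3 = 3) = -5 (attained at k = 0)
  C[1][2] = min over k of (A[1][0] + B[0][2] = -1 + -3 = -4, A[1][1] + B[1][2] = 2 + 7 = 9, A[1][2] + B[2][2] = 6 + -5 = 1) = -4 (attained at k = 0)
  C[2][0] = min over k of (A[2][0] + B[0][0] = -4 + -2 = -6, A[2][1] + B[1][0] = 2 + 10 = 12, A[2][2] + B[2][0] = -3 + -3 = -6) = -6 (attained at k = 0)
  C[2][1] = min over k of (A[2][0] + B[0][1] = -4 + -4 = -8, A[2][1] + B[1][1] = 2 + -1 = 1, A[2][2] + B[2][1] = -3 + -3 = -6) = -8 (attained at k = 0)
  C[2][2] = min over k of (A[2][0] + B[0][2] = -4 + -3 = -7, A[2][1] + B[1][2] = 2 + 7 = 9, A[2][2] + B[2][2] = -3 + -5 = -8) = -8 (attained at k = 2)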